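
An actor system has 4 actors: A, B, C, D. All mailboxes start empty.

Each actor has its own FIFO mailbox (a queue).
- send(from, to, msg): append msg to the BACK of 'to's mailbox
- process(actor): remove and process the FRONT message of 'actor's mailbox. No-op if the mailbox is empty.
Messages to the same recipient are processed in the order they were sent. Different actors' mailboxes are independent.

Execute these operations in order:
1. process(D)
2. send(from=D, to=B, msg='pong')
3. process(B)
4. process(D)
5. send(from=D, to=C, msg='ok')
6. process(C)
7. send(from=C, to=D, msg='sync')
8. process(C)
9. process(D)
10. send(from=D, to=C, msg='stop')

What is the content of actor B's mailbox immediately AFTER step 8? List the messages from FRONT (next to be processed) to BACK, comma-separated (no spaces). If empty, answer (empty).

After 1 (process(D)): A:[] B:[] C:[] D:[]
After 2 (send(from=D, to=B, msg='pong')): A:[] B:[pong] C:[] D:[]
After 3 (process(B)): A:[] B:[] C:[] D:[]
After 4 (process(D)): A:[] B:[] C:[] D:[]
After 5 (send(from=D, to=C, msg='ok')): A:[] B:[] C:[ok] D:[]
After 6 (process(C)): A:[] B:[] C:[] D:[]
After 7 (send(from=C, to=D, msg='sync')): A:[] B:[] C:[] D:[sync]
After 8 (process(C)): A:[] B:[] C:[] D:[sync]

(empty)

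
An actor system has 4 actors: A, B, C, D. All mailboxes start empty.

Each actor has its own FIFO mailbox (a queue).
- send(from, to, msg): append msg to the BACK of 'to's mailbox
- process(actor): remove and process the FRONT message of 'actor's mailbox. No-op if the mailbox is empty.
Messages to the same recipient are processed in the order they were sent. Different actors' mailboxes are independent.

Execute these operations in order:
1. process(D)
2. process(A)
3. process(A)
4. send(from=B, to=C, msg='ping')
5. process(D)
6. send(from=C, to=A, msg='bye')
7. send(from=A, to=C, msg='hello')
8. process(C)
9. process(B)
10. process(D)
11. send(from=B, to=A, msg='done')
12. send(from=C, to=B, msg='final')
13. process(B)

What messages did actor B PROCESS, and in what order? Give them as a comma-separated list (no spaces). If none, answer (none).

Answer: final

Derivation:
After 1 (process(D)): A:[] B:[] C:[] D:[]
After 2 (process(A)): A:[] B:[] C:[] D:[]
After 3 (process(A)): A:[] B:[] C:[] D:[]
After 4 (send(from=B, to=C, msg='ping')): A:[] B:[] C:[ping] D:[]
After 5 (process(D)): A:[] B:[] C:[ping] D:[]
After 6 (send(from=C, to=A, msg='bye')): A:[bye] B:[] C:[ping] D:[]
After 7 (send(from=A, to=C, msg='hello')): A:[bye] B:[] C:[ping,hello] D:[]
After 8 (process(C)): A:[bye] B:[] C:[hello] D:[]
After 9 (process(B)): A:[bye] B:[] C:[hello] D:[]
After 10 (process(D)): A:[bye] B:[] C:[hello] D:[]
After 11 (send(from=B, to=A, msg='done')): A:[bye,done] B:[] C:[hello] D:[]
After 12 (send(from=C, to=B, msg='final')): A:[bye,done] B:[final] C:[hello] D:[]
After 13 (process(B)): A:[bye,done] B:[] C:[hello] D:[]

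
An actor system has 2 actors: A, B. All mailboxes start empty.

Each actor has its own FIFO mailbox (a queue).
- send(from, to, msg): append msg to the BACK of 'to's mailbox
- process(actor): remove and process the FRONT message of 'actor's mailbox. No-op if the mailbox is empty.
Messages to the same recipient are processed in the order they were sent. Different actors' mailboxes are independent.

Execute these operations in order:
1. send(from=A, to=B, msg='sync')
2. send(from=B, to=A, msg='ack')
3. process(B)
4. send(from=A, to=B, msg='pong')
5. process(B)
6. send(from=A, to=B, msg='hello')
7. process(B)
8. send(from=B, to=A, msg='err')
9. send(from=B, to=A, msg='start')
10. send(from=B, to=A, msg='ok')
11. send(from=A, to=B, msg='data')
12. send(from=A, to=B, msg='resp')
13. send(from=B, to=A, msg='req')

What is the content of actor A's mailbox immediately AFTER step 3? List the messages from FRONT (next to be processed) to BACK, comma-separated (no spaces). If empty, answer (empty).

After 1 (send(from=A, to=B, msg='sync')): A:[] B:[sync]
After 2 (send(from=B, to=A, msg='ack')): A:[ack] B:[sync]
After 3 (process(B)): A:[ack] B:[]

ack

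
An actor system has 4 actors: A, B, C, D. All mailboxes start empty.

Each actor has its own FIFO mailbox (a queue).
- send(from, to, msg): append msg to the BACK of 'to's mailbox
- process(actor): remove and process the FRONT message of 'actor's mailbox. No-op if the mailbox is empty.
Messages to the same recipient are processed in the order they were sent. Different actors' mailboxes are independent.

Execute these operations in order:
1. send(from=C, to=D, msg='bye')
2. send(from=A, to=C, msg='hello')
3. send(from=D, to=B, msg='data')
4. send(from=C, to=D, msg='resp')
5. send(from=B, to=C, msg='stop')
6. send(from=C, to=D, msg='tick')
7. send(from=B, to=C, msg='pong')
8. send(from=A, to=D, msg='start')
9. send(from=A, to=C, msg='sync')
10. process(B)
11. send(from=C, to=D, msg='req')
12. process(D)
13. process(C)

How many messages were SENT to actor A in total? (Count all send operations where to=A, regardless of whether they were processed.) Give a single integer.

Answer: 0

Derivation:
After 1 (send(from=C, to=D, msg='bye')): A:[] B:[] C:[] D:[bye]
After 2 (send(from=A, to=C, msg='hello')): A:[] B:[] C:[hello] D:[bye]
After 3 (send(from=D, to=B, msg='data')): A:[] B:[data] C:[hello] D:[bye]
After 4 (send(from=C, to=D, msg='resp')): A:[] B:[data] C:[hello] D:[bye,resp]
After 5 (send(from=B, to=C, msg='stop')): A:[] B:[data] C:[hello,stop] D:[bye,resp]
After 6 (send(from=C, to=D, msg='tick')): A:[] B:[data] C:[hello,stop] D:[bye,resp,tick]
After 7 (send(from=B, to=C, msg='pong')): A:[] B:[data] C:[hello,stop,pong] D:[bye,resp,tick]
After 8 (send(from=A, to=D, msg='start')): A:[] B:[data] C:[hello,stop,pong] D:[bye,resp,tick,start]
After 9 (send(from=A, to=C, msg='sync')): A:[] B:[data] C:[hello,stop,pong,sync] D:[bye,resp,tick,start]
After 10 (process(B)): A:[] B:[] C:[hello,stop,pong,sync] D:[bye,resp,tick,start]
After 11 (send(from=C, to=D, msg='req')): A:[] B:[] C:[hello,stop,pong,sync] D:[bye,resp,tick,start,req]
After 12 (process(D)): A:[] B:[] C:[hello,stop,pong,sync] D:[resp,tick,start,req]
After 13 (process(C)): A:[] B:[] C:[stop,pong,sync] D:[resp,tick,start,req]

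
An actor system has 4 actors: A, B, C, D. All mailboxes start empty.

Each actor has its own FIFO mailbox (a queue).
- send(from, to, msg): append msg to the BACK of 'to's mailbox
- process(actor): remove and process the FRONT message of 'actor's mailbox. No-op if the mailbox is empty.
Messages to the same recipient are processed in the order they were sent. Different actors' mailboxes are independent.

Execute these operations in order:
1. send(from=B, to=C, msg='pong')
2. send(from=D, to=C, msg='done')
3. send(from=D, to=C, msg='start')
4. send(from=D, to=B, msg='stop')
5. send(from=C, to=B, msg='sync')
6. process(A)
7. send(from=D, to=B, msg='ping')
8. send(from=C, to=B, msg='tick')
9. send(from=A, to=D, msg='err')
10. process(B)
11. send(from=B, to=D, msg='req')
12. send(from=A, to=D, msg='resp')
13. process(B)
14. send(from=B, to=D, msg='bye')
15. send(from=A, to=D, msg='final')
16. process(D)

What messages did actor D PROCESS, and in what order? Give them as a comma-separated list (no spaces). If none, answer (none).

After 1 (send(from=B, to=C, msg='pong')): A:[] B:[] C:[pong] D:[]
After 2 (send(from=D, to=C, msg='done')): A:[] B:[] C:[pong,done] D:[]
After 3 (send(from=D, to=C, msg='start')): A:[] B:[] C:[pong,done,start] D:[]
After 4 (send(from=D, to=B, msg='stop')): A:[] B:[stop] C:[pong,done,start] D:[]
After 5 (send(from=C, to=B, msg='sync')): A:[] B:[stop,sync] C:[pong,done,start] D:[]
After 6 (process(A)): A:[] B:[stop,sync] C:[pong,done,start] D:[]
After 7 (send(from=D, to=B, msg='ping')): A:[] B:[stop,sync,ping] C:[pong,done,start] D:[]
After 8 (send(from=C, to=B, msg='tick')): A:[] B:[stop,sync,ping,tick] C:[pong,done,start] D:[]
After 9 (send(from=A, to=D, msg='err')): A:[] B:[stop,sync,ping,tick] C:[pong,done,start] D:[err]
After 10 (process(B)): A:[] B:[sync,ping,tick] C:[pong,done,start] D:[err]
After 11 (send(from=B, to=D, msg='req')): A:[] B:[sync,ping,tick] C:[pong,done,start] D:[err,req]
After 12 (send(from=A, to=D, msg='resp')): A:[] B:[sync,ping,tick] C:[pong,done,start] D:[err,req,resp]
After 13 (process(B)): A:[] B:[ping,tick] C:[pong,done,start] D:[err,req,resp]
After 14 (send(from=B, to=D, msg='bye')): A:[] B:[ping,tick] C:[pong,done,start] D:[err,req,resp,bye]
After 15 (send(from=A, to=D, msg='final')): A:[] B:[ping,tick] C:[pong,done,start] D:[err,req,resp,bye,final]
After 16 (process(D)): A:[] B:[ping,tick] C:[pong,done,start] D:[req,resp,bye,final]

Answer: err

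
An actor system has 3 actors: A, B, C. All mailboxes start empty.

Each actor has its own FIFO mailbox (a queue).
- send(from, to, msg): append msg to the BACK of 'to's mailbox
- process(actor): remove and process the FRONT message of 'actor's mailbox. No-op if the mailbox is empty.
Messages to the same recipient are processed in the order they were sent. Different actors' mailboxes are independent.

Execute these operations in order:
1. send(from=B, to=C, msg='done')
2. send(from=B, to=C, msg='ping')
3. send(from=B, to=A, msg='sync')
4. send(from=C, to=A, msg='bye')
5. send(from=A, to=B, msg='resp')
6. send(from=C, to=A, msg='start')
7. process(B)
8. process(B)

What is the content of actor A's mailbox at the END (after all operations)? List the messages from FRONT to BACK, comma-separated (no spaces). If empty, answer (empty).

Answer: sync,bye,start

Derivation:
After 1 (send(from=B, to=C, msg='done')): A:[] B:[] C:[done]
After 2 (send(from=B, to=C, msg='ping')): A:[] B:[] C:[done,ping]
After 3 (send(from=B, to=A, msg='sync')): A:[sync] B:[] C:[done,ping]
After 4 (send(from=C, to=A, msg='bye')): A:[sync,bye] B:[] C:[done,ping]
After 5 (send(from=A, to=B, msg='resp')): A:[sync,bye] B:[resp] C:[done,ping]
After 6 (send(from=C, to=A, msg='start')): A:[sync,bye,start] B:[resp] C:[done,ping]
After 7 (process(B)): A:[sync,bye,start] B:[] C:[done,ping]
After 8 (process(B)): A:[sync,bye,start] B:[] C:[done,ping]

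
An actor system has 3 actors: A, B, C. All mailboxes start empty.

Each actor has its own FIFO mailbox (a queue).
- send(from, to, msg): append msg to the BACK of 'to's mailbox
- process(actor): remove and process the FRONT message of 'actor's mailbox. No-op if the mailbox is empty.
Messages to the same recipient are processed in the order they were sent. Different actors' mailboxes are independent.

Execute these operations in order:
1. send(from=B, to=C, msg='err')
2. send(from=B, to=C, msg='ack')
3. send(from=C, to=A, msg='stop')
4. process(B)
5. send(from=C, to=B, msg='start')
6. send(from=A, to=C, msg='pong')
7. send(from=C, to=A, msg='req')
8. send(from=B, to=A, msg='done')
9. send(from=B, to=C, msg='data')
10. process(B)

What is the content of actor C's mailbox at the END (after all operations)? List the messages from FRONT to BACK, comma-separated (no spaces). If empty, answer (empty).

After 1 (send(from=B, to=C, msg='err')): A:[] B:[] C:[err]
After 2 (send(from=B, to=C, msg='ack')): A:[] B:[] C:[err,ack]
After 3 (send(from=C, to=A, msg='stop')): A:[stop] B:[] C:[err,ack]
After 4 (process(B)): A:[stop] B:[] C:[err,ack]
After 5 (send(from=C, to=B, msg='start')): A:[stop] B:[start] C:[err,ack]
After 6 (send(from=A, to=C, msg='pong')): A:[stop] B:[start] C:[err,ack,pong]
After 7 (send(from=C, to=A, msg='req')): A:[stop,req] B:[start] C:[err,ack,pong]
After 8 (send(from=B, to=A, msg='done')): A:[stop,req,done] B:[start] C:[err,ack,pong]
After 9 (send(from=B, to=C, msg='data')): A:[stop,req,done] B:[start] C:[err,ack,pong,data]
After 10 (process(B)): A:[stop,req,done] B:[] C:[err,ack,pong,data]

Answer: err,ack,pong,data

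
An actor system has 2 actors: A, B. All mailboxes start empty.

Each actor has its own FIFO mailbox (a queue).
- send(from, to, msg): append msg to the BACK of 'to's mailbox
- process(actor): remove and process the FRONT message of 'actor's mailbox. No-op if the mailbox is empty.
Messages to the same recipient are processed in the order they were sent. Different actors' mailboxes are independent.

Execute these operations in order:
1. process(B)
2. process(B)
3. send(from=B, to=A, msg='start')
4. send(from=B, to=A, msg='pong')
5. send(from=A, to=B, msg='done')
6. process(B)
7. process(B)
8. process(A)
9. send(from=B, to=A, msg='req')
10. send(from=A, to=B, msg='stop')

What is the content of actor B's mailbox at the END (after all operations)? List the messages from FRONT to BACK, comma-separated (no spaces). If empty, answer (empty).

After 1 (process(B)): A:[] B:[]
After 2 (process(B)): A:[] B:[]
After 3 (send(from=B, to=A, msg='start')): A:[start] B:[]
After 4 (send(from=B, to=A, msg='pong')): A:[start,pong] B:[]
After 5 (send(from=A, to=B, msg='done')): A:[start,pong] B:[done]
After 6 (process(B)): A:[start,pong] B:[]
After 7 (process(B)): A:[start,pong] B:[]
After 8 (process(A)): A:[pong] B:[]
After 9 (send(from=B, to=A, msg='req')): A:[pong,req] B:[]
After 10 (send(from=A, to=B, msg='stop')): A:[pong,req] B:[stop]

Answer: stop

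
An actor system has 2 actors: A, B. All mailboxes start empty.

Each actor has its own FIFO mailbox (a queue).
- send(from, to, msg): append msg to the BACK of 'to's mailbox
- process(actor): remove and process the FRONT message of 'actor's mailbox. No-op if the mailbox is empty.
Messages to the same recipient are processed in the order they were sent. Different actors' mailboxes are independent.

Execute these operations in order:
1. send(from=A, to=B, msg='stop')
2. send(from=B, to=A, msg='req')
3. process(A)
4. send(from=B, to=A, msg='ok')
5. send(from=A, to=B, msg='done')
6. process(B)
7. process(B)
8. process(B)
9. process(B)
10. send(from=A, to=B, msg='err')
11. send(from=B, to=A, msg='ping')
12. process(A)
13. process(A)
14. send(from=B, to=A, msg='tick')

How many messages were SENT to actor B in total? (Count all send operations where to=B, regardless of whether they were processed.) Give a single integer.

After 1 (send(from=A, to=B, msg='stop')): A:[] B:[stop]
After 2 (send(from=B, to=A, msg='req')): A:[req] B:[stop]
After 3 (process(A)): A:[] B:[stop]
After 4 (send(from=B, to=A, msg='ok')): A:[ok] B:[stop]
After 5 (send(from=A, to=B, msg='done')): A:[ok] B:[stop,done]
After 6 (process(B)): A:[ok] B:[done]
After 7 (process(B)): A:[ok] B:[]
After 8 (process(B)): A:[ok] B:[]
After 9 (process(B)): A:[ok] B:[]
After 10 (send(from=A, to=B, msg='err')): A:[ok] B:[err]
After 11 (send(from=B, to=A, msg='ping')): A:[ok,ping] B:[err]
After 12 (process(A)): A:[ping] B:[err]
After 13 (process(A)): A:[] B:[err]
After 14 (send(from=B, to=A, msg='tick')): A:[tick] B:[err]

Answer: 3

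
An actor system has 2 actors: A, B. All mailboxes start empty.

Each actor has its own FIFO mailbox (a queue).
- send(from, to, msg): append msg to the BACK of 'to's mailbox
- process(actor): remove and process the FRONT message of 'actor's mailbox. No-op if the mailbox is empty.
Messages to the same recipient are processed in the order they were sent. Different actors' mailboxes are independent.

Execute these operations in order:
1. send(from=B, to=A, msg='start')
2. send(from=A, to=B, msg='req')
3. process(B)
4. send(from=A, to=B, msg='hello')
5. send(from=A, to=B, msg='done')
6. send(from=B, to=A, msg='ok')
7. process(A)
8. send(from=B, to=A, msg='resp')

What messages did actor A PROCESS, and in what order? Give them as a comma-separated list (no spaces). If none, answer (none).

After 1 (send(from=B, to=A, msg='start')): A:[start] B:[]
After 2 (send(from=A, to=B, msg='req')): A:[start] B:[req]
After 3 (process(B)): A:[start] B:[]
After 4 (send(from=A, to=B, msg='hello')): A:[start] B:[hello]
After 5 (send(from=A, to=B, msg='done')): A:[start] B:[hello,done]
After 6 (send(from=B, to=A, msg='ok')): A:[start,ok] B:[hello,done]
After 7 (process(A)): A:[ok] B:[hello,done]
After 8 (send(from=B, to=A, msg='resp')): A:[ok,resp] B:[hello,done]

Answer: start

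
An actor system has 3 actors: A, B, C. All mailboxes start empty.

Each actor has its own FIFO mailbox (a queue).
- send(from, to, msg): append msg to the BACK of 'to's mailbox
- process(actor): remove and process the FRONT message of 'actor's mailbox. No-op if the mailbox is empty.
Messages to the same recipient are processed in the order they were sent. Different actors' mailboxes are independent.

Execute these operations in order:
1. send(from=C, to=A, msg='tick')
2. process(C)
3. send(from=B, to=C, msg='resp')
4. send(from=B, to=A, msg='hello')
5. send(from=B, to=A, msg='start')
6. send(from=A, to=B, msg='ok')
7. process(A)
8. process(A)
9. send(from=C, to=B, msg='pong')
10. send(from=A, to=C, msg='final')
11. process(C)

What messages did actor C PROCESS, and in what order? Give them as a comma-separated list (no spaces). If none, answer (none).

After 1 (send(from=C, to=A, msg='tick')): A:[tick] B:[] C:[]
After 2 (process(C)): A:[tick] B:[] C:[]
After 3 (send(from=B, to=C, msg='resp')): A:[tick] B:[] C:[resp]
After 4 (send(from=B, to=A, msg='hello')): A:[tick,hello] B:[] C:[resp]
After 5 (send(from=B, to=A, msg='start')): A:[tick,hello,start] B:[] C:[resp]
After 6 (send(from=A, to=B, msg='ok')): A:[tick,hello,start] B:[ok] C:[resp]
After 7 (process(A)): A:[hello,start] B:[ok] C:[resp]
After 8 (process(A)): A:[start] B:[ok] C:[resp]
After 9 (send(from=C, to=B, msg='pong')): A:[start] B:[ok,pong] C:[resp]
After 10 (send(from=A, to=C, msg='final')): A:[start] B:[ok,pong] C:[resp,final]
After 11 (process(C)): A:[start] B:[ok,pong] C:[final]

Answer: resp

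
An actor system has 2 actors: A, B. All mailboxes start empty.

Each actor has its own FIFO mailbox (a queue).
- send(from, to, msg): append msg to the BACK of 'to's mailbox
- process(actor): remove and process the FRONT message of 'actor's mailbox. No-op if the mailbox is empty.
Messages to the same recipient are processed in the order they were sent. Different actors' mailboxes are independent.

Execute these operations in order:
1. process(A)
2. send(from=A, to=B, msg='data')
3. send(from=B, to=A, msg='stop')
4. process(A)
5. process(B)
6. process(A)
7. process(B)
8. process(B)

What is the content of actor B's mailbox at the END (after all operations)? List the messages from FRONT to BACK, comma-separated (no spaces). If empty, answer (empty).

Answer: (empty)

Derivation:
After 1 (process(A)): A:[] B:[]
After 2 (send(from=A, to=B, msg='data')): A:[] B:[data]
After 3 (send(from=B, to=A, msg='stop')): A:[stop] B:[data]
After 4 (process(A)): A:[] B:[data]
After 5 (process(B)): A:[] B:[]
After 6 (process(A)): A:[] B:[]
After 7 (process(B)): A:[] B:[]
After 8 (process(B)): A:[] B:[]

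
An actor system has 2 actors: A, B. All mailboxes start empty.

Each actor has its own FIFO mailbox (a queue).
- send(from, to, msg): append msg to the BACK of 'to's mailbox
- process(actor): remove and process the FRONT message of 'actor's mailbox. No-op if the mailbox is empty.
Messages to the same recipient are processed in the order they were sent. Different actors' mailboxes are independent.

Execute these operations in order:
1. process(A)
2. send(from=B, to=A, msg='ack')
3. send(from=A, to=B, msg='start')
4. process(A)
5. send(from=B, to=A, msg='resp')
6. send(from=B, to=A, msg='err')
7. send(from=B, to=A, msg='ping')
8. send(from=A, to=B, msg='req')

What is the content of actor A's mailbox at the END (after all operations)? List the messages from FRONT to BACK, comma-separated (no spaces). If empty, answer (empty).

Answer: resp,err,ping

Derivation:
After 1 (process(A)): A:[] B:[]
After 2 (send(from=B, to=A, msg='ack')): A:[ack] B:[]
After 3 (send(from=A, to=B, msg='start')): A:[ack] B:[start]
After 4 (process(A)): A:[] B:[start]
After 5 (send(from=B, to=A, msg='resp')): A:[resp] B:[start]
After 6 (send(from=B, to=A, msg='err')): A:[resp,err] B:[start]
After 7 (send(from=B, to=A, msg='ping')): A:[resp,err,ping] B:[start]
After 8 (send(from=A, to=B, msg='req')): A:[resp,err,ping] B:[start,req]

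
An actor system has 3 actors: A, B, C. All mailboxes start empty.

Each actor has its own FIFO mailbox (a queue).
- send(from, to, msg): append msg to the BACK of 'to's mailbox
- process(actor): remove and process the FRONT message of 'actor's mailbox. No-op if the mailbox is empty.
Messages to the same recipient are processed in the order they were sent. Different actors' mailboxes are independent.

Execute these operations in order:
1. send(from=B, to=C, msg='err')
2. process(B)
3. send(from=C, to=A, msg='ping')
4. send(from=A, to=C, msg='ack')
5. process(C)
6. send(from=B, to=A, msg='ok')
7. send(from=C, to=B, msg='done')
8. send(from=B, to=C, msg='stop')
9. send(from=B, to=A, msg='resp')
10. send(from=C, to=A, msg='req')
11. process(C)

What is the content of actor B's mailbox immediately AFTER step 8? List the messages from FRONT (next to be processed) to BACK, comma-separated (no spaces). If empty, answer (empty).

After 1 (send(from=B, to=C, msg='err')): A:[] B:[] C:[err]
After 2 (process(B)): A:[] B:[] C:[err]
After 3 (send(from=C, to=A, msg='ping')): A:[ping] B:[] C:[err]
After 4 (send(from=A, to=C, msg='ack')): A:[ping] B:[] C:[err,ack]
After 5 (process(C)): A:[ping] B:[] C:[ack]
After 6 (send(from=B, to=A, msg='ok')): A:[ping,ok] B:[] C:[ack]
After 7 (send(from=C, to=B, msg='done')): A:[ping,ok] B:[done] C:[ack]
After 8 (send(from=B, to=C, msg='stop')): A:[ping,ok] B:[done] C:[ack,stop]

done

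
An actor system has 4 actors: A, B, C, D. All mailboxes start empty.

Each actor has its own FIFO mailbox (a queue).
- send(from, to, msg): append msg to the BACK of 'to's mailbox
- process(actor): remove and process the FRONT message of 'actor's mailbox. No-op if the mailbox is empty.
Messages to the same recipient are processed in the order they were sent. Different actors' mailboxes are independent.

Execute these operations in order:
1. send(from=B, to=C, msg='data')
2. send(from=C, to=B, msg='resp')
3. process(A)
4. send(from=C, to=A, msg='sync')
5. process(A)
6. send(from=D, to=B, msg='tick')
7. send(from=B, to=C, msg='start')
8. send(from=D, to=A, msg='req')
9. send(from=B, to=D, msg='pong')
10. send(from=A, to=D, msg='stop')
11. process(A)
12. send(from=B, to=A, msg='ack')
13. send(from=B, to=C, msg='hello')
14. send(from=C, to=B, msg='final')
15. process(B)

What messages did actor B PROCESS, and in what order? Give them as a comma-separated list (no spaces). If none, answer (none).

Answer: resp

Derivation:
After 1 (send(from=B, to=C, msg='data')): A:[] B:[] C:[data] D:[]
After 2 (send(from=C, to=B, msg='resp')): A:[] B:[resp] C:[data] D:[]
After 3 (process(A)): A:[] B:[resp] C:[data] D:[]
After 4 (send(from=C, to=A, msg='sync')): A:[sync] B:[resp] C:[data] D:[]
After 5 (process(A)): A:[] B:[resp] C:[data] D:[]
After 6 (send(from=D, to=B, msg='tick')): A:[] B:[resp,tick] C:[data] D:[]
After 7 (send(from=B, to=C, msg='start')): A:[] B:[resp,tick] C:[data,start] D:[]
After 8 (send(from=D, to=A, msg='req')): A:[req] B:[resp,tick] C:[data,start] D:[]
After 9 (send(from=B, to=D, msg='pong')): A:[req] B:[resp,tick] C:[data,start] D:[pong]
After 10 (send(from=A, to=D, msg='stop')): A:[req] B:[resp,tick] C:[data,start] D:[pong,stop]
After 11 (process(A)): A:[] B:[resp,tick] C:[data,start] D:[pong,stop]
After 12 (send(from=B, to=A, msg='ack')): A:[ack] B:[resp,tick] C:[data,start] D:[pong,stop]
After 13 (send(from=B, to=C, msg='hello')): A:[ack] B:[resp,tick] C:[data,start,hello] D:[pong,stop]
After 14 (send(from=C, to=B, msg='final')): A:[ack] B:[resp,tick,final] C:[data,start,hello] D:[pong,stop]
After 15 (process(B)): A:[ack] B:[tick,final] C:[data,start,hello] D:[pong,stop]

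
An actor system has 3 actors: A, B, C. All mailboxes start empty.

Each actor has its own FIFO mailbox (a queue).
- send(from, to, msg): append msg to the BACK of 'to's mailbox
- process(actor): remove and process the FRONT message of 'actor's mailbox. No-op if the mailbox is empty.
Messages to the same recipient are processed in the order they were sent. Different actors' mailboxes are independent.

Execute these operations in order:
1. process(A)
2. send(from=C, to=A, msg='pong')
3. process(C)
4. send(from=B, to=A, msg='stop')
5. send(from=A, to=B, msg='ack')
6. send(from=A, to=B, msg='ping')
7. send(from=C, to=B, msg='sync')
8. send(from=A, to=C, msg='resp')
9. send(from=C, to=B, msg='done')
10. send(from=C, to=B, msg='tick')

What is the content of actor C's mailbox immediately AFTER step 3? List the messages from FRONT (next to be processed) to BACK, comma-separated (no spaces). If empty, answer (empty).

After 1 (process(A)): A:[] B:[] C:[]
After 2 (send(from=C, to=A, msg='pong')): A:[pong] B:[] C:[]
After 3 (process(C)): A:[pong] B:[] C:[]

(empty)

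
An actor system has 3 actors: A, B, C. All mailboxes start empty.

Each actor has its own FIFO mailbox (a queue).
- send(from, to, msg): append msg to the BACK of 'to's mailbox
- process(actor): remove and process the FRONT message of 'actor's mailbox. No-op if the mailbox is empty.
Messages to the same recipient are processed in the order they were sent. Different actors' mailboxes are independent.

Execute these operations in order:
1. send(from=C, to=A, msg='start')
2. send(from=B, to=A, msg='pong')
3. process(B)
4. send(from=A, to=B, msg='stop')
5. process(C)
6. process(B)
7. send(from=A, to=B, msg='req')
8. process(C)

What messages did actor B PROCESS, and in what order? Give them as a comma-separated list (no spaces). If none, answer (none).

Answer: stop

Derivation:
After 1 (send(from=C, to=A, msg='start')): A:[start] B:[] C:[]
After 2 (send(from=B, to=A, msg='pong')): A:[start,pong] B:[] C:[]
After 3 (process(B)): A:[start,pong] B:[] C:[]
After 4 (send(from=A, to=B, msg='stop')): A:[start,pong] B:[stop] C:[]
After 5 (process(C)): A:[start,pong] B:[stop] C:[]
After 6 (process(B)): A:[start,pong] B:[] C:[]
After 7 (send(from=A, to=B, msg='req')): A:[start,pong] B:[req] C:[]
After 8 (process(C)): A:[start,pong] B:[req] C:[]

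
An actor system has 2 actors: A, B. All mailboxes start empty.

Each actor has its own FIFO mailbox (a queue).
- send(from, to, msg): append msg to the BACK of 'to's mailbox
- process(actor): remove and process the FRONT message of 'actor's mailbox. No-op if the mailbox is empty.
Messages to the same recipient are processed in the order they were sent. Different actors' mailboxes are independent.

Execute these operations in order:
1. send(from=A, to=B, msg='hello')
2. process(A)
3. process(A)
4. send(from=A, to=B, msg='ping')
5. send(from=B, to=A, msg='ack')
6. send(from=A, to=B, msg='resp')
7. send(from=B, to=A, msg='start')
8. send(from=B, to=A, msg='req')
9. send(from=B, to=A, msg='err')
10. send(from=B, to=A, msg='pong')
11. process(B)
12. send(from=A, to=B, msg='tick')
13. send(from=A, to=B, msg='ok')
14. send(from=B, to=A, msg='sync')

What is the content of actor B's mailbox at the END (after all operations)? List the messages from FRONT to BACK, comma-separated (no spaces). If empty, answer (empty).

After 1 (send(from=A, to=B, msg='hello')): A:[] B:[hello]
After 2 (process(A)): A:[] B:[hello]
After 3 (process(A)): A:[] B:[hello]
After 4 (send(from=A, to=B, msg='ping')): A:[] B:[hello,ping]
After 5 (send(from=B, to=A, msg='ack')): A:[ack] B:[hello,ping]
After 6 (send(from=A, to=B, msg='resp')): A:[ack] B:[hello,ping,resp]
After 7 (send(from=B, to=A, msg='start')): A:[ack,start] B:[hello,ping,resp]
After 8 (send(from=B, to=A, msg='req')): A:[ack,start,req] B:[hello,ping,resp]
After 9 (send(from=B, to=A, msg='err')): A:[ack,start,req,err] B:[hello,ping,resp]
After 10 (send(from=B, to=A, msg='pong')): A:[ack,start,req,err,pong] B:[hello,ping,resp]
After 11 (process(B)): A:[ack,start,req,err,pong] B:[ping,resp]
After 12 (send(from=A, to=B, msg='tick')): A:[ack,start,req,err,pong] B:[ping,resp,tick]
After 13 (send(from=A, to=B, msg='ok')): A:[ack,start,req,err,pong] B:[ping,resp,tick,ok]
After 14 (send(from=B, to=A, msg='sync')): A:[ack,start,req,err,pong,sync] B:[ping,resp,tick,ok]

Answer: ping,resp,tick,ok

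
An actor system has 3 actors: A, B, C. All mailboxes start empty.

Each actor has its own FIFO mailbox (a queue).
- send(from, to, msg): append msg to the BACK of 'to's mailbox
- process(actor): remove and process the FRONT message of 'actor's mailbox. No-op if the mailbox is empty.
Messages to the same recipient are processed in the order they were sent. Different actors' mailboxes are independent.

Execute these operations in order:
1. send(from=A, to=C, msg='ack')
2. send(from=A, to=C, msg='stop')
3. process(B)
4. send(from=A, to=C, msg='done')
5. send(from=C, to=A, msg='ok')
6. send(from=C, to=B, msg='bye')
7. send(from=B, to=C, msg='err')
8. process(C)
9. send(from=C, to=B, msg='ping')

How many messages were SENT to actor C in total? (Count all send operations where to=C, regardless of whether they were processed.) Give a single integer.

After 1 (send(from=A, to=C, msg='ack')): A:[] B:[] C:[ack]
After 2 (send(from=A, to=C, msg='stop')): A:[] B:[] C:[ack,stop]
After 3 (process(B)): A:[] B:[] C:[ack,stop]
After 4 (send(from=A, to=C, msg='done')): A:[] B:[] C:[ack,stop,done]
After 5 (send(from=C, to=A, msg='ok')): A:[ok] B:[] C:[ack,stop,done]
After 6 (send(from=C, to=B, msg='bye')): A:[ok] B:[bye] C:[ack,stop,done]
After 7 (send(from=B, to=C, msg='err')): A:[ok] B:[bye] C:[ack,stop,done,err]
After 8 (process(C)): A:[ok] B:[bye] C:[stop,done,err]
After 9 (send(from=C, to=B, msg='ping')): A:[ok] B:[bye,ping] C:[stop,done,err]

Answer: 4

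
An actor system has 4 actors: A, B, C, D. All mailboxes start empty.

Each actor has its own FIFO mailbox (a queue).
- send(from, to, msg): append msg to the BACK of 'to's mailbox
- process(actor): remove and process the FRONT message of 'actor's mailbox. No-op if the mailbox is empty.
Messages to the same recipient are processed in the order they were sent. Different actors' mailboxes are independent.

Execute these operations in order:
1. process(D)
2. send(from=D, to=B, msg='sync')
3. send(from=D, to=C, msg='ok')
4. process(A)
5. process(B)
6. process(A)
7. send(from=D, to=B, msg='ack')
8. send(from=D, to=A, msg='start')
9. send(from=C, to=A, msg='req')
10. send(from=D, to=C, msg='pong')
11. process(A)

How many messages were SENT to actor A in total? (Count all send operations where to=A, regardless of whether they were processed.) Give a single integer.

Answer: 2

Derivation:
After 1 (process(D)): A:[] B:[] C:[] D:[]
After 2 (send(from=D, to=B, msg='sync')): A:[] B:[sync] C:[] D:[]
After 3 (send(from=D, to=C, msg='ok')): A:[] B:[sync] C:[ok] D:[]
After 4 (process(A)): A:[] B:[sync] C:[ok] D:[]
After 5 (process(B)): A:[] B:[] C:[ok] D:[]
After 6 (process(A)): A:[] B:[] C:[ok] D:[]
After 7 (send(from=D, to=B, msg='ack')): A:[] B:[ack] C:[ok] D:[]
After 8 (send(from=D, to=A, msg='start')): A:[start] B:[ack] C:[ok] D:[]
After 9 (send(from=C, to=A, msg='req')): A:[start,req] B:[ack] C:[ok] D:[]
After 10 (send(from=D, to=C, msg='pong')): A:[start,req] B:[ack] C:[ok,pong] D:[]
After 11 (process(A)): A:[req] B:[ack] C:[ok,pong] D:[]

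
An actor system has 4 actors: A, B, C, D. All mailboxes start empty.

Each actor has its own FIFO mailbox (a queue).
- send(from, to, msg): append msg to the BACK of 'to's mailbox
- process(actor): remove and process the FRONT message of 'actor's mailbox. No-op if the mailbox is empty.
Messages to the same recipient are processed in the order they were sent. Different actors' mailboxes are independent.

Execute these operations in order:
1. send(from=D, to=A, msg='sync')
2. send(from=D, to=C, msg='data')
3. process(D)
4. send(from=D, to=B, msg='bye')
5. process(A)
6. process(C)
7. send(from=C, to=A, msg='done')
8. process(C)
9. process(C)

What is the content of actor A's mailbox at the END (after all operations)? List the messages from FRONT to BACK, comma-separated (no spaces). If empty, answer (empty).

After 1 (send(from=D, to=A, msg='sync')): A:[sync] B:[] C:[] D:[]
After 2 (send(from=D, to=C, msg='data')): A:[sync] B:[] C:[data] D:[]
After 3 (process(D)): A:[sync] B:[] C:[data] D:[]
After 4 (send(from=D, to=B, msg='bye')): A:[sync] B:[bye] C:[data] D:[]
After 5 (process(A)): A:[] B:[bye] C:[data] D:[]
After 6 (process(C)): A:[] B:[bye] C:[] D:[]
After 7 (send(from=C, to=A, msg='done')): A:[done] B:[bye] C:[] D:[]
After 8 (process(C)): A:[done] B:[bye] C:[] D:[]
After 9 (process(C)): A:[done] B:[bye] C:[] D:[]

Answer: done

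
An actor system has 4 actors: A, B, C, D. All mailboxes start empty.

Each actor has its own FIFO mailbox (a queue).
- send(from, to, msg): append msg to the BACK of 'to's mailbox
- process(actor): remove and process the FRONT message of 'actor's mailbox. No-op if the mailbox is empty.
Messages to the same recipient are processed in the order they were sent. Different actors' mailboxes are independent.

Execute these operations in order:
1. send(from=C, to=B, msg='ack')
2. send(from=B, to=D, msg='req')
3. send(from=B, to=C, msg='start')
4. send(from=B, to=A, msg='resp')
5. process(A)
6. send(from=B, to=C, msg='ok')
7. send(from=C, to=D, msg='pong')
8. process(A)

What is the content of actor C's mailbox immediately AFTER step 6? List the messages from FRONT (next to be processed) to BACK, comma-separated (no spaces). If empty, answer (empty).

After 1 (send(from=C, to=B, msg='ack')): A:[] B:[ack] C:[] D:[]
After 2 (send(from=B, to=D, msg='req')): A:[] B:[ack] C:[] D:[req]
After 3 (send(from=B, to=C, msg='start')): A:[] B:[ack] C:[start] D:[req]
After 4 (send(from=B, to=A, msg='resp')): A:[resp] B:[ack] C:[start] D:[req]
After 5 (process(A)): A:[] B:[ack] C:[start] D:[req]
After 6 (send(from=B, to=C, msg='ok')): A:[] B:[ack] C:[start,ok] D:[req]

start,ok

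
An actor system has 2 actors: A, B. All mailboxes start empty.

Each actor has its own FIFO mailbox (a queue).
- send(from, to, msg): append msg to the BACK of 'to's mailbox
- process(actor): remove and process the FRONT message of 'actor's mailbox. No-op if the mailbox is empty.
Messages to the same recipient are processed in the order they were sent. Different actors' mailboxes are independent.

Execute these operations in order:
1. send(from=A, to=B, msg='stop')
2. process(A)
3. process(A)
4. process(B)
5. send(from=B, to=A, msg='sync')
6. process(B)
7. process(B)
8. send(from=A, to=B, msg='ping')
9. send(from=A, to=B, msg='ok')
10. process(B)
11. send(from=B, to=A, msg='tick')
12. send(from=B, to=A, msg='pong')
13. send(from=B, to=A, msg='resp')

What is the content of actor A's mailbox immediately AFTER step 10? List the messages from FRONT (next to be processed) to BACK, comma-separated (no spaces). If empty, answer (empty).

After 1 (send(from=A, to=B, msg='stop')): A:[] B:[stop]
After 2 (process(A)): A:[] B:[stop]
After 3 (process(A)): A:[] B:[stop]
After 4 (process(B)): A:[] B:[]
After 5 (send(from=B, to=A, msg='sync')): A:[sync] B:[]
After 6 (process(B)): A:[sync] B:[]
After 7 (process(B)): A:[sync] B:[]
After 8 (send(from=A, to=B, msg='ping')): A:[sync] B:[ping]
After 9 (send(from=A, to=B, msg='ok')): A:[sync] B:[ping,ok]
After 10 (process(B)): A:[sync] B:[ok]

sync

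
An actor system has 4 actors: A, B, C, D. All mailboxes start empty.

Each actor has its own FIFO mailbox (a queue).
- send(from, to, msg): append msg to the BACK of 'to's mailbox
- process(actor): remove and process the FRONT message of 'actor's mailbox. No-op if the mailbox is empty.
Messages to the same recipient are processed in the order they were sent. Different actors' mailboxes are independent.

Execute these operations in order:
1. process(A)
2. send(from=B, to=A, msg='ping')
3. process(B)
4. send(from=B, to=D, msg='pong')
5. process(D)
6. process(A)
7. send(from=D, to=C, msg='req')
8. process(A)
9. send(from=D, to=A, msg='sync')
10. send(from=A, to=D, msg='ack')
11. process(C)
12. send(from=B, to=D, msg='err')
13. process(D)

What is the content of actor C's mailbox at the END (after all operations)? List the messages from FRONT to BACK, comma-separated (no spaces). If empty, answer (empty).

Answer: (empty)

Derivation:
After 1 (process(A)): A:[] B:[] C:[] D:[]
After 2 (send(from=B, to=A, msg='ping')): A:[ping] B:[] C:[] D:[]
After 3 (process(B)): A:[ping] B:[] C:[] D:[]
After 4 (send(from=B, to=D, msg='pong')): A:[ping] B:[] C:[] D:[pong]
After 5 (process(D)): A:[ping] B:[] C:[] D:[]
After 6 (process(A)): A:[] B:[] C:[] D:[]
After 7 (send(from=D, to=C, msg='req')): A:[] B:[] C:[req] D:[]
After 8 (process(A)): A:[] B:[] C:[req] D:[]
After 9 (send(from=D, to=A, msg='sync')): A:[sync] B:[] C:[req] D:[]
After 10 (send(from=A, to=D, msg='ack')): A:[sync] B:[] C:[req] D:[ack]
After 11 (process(C)): A:[sync] B:[] C:[] D:[ack]
After 12 (send(from=B, to=D, msg='err')): A:[sync] B:[] C:[] D:[ack,err]
After 13 (process(D)): A:[sync] B:[] C:[] D:[err]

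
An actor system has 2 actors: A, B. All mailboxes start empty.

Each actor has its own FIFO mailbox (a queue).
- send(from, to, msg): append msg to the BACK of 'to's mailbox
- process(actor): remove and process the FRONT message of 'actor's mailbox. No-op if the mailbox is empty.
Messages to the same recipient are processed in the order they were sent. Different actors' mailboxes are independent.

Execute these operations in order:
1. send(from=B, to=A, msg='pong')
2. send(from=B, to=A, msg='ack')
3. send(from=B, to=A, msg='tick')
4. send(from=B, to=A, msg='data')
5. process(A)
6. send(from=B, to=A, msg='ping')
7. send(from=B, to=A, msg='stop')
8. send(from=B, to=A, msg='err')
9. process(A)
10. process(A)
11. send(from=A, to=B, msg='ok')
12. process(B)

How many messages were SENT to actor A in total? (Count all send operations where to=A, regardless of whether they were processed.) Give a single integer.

Answer: 7

Derivation:
After 1 (send(from=B, to=A, msg='pong')): A:[pong] B:[]
After 2 (send(from=B, to=A, msg='ack')): A:[pong,ack] B:[]
After 3 (send(from=B, to=A, msg='tick')): A:[pong,ack,tick] B:[]
After 4 (send(from=B, to=A, msg='data')): A:[pong,ack,tick,data] B:[]
After 5 (process(A)): A:[ack,tick,data] B:[]
After 6 (send(from=B, to=A, msg='ping')): A:[ack,tick,data,ping] B:[]
After 7 (send(from=B, to=A, msg='stop')): A:[ack,tick,data,ping,stop] B:[]
After 8 (send(from=B, to=A, msg='err')): A:[ack,tick,data,ping,stop,err] B:[]
After 9 (process(A)): A:[tick,data,ping,stop,err] B:[]
After 10 (process(A)): A:[data,ping,stop,err] B:[]
After 11 (send(from=A, to=B, msg='ok')): A:[data,ping,stop,err] B:[ok]
After 12 (process(B)): A:[data,ping,stop,err] B:[]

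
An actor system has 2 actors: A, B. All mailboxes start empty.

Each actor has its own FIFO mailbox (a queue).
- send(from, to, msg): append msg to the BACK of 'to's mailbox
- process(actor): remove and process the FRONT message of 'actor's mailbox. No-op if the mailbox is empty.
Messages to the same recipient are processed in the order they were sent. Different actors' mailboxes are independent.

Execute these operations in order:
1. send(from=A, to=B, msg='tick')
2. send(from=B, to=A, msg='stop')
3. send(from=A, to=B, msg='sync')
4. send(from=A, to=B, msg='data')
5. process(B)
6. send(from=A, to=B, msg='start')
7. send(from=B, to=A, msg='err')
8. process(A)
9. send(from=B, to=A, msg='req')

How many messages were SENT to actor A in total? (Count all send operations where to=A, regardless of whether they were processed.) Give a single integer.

After 1 (send(from=A, to=B, msg='tick')): A:[] B:[tick]
After 2 (send(from=B, to=A, msg='stop')): A:[stop] B:[tick]
After 3 (send(from=A, to=B, msg='sync')): A:[stop] B:[tick,sync]
After 4 (send(from=A, to=B, msg='data')): A:[stop] B:[tick,sync,data]
After 5 (process(B)): A:[stop] B:[sync,data]
After 6 (send(from=A, to=B, msg='start')): A:[stop] B:[sync,data,start]
After 7 (send(from=B, to=A, msg='err')): A:[stop,err] B:[sync,data,start]
After 8 (process(A)): A:[err] B:[sync,data,start]
After 9 (send(from=B, to=A, msg='req')): A:[err,req] B:[sync,data,start]

Answer: 3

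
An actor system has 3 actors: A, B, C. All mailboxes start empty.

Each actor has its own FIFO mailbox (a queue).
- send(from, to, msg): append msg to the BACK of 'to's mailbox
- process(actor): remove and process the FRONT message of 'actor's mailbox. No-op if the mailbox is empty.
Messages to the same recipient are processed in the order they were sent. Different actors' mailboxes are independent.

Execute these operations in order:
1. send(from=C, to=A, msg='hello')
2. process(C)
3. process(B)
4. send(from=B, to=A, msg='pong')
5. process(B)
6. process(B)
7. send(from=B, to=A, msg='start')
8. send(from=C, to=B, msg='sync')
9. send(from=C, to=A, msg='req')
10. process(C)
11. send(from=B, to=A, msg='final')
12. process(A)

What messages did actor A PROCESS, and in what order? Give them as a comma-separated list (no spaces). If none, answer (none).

Answer: hello

Derivation:
After 1 (send(from=C, to=A, msg='hello')): A:[hello] B:[] C:[]
After 2 (process(C)): A:[hello] B:[] C:[]
After 3 (process(B)): A:[hello] B:[] C:[]
After 4 (send(from=B, to=A, msg='pong')): A:[hello,pong] B:[] C:[]
After 5 (process(B)): A:[hello,pong] B:[] C:[]
After 6 (process(B)): A:[hello,pong] B:[] C:[]
After 7 (send(from=B, to=A, msg='start')): A:[hello,pong,start] B:[] C:[]
After 8 (send(from=C, to=B, msg='sync')): A:[hello,pong,start] B:[sync] C:[]
After 9 (send(from=C, to=A, msg='req')): A:[hello,pong,start,req] B:[sync] C:[]
After 10 (process(C)): A:[hello,pong,start,req] B:[sync] C:[]
After 11 (send(from=B, to=A, msg='final')): A:[hello,pong,start,req,final] B:[sync] C:[]
After 12 (process(A)): A:[pong,start,req,final] B:[sync] C:[]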